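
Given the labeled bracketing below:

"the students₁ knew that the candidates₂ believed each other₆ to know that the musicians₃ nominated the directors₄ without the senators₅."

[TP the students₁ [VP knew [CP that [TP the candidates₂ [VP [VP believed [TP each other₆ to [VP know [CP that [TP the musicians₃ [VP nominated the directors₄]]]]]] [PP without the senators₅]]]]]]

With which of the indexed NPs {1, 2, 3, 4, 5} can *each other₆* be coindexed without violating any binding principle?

*each other* is an anaphor, so Principle A applies: it must be bound in its binding domain.
Binding domain of *each other₆*: the embedded TP, whose subject is the candidates₂.
*the students₁* c-commands the anaphor but is outside its binding domain → cannot satisfy Principle A.
*the candidates₂* c-commands the anaphor within its binding domain → licit binder.
*the musicians₃* does not c-command the anaphor → cannot bind it.
*the directors₄* does not c-command the anaphor → cannot bind it.
*the senators₅* does not c-command the anaphor → cannot bind it.

{2}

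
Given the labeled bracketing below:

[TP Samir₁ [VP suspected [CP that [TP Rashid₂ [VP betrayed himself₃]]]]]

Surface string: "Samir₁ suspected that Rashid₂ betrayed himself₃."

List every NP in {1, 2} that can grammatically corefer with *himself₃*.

{2}

*himself* is an anaphor, so Principle A applies: it must be bound in its binding domain.
Binding domain of *himself₃*: the embedded TP, whose subject is Rashid₂.
*Samir₁* c-commands the anaphor but is outside its binding domain → cannot satisfy Principle A.
*Rashid₂* c-commands the anaphor within its binding domain → licit binder.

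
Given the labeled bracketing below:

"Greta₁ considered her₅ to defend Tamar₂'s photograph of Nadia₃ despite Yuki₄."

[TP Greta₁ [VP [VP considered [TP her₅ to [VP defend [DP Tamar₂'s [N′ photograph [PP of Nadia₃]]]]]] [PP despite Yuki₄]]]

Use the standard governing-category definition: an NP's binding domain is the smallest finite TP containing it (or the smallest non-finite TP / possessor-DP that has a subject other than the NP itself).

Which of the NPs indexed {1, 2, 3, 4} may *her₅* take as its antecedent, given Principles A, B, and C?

{4}

*her* is a pronoun, so Principle B applies: it must be free in its binding domain.
Binding domain of *her₅*: the matrix TP, whose subject is Greta₁.
*Greta₁* c-commands the pronoun within its binding domain → coindexation would violate Principle B.
*Tamar₂*: the pronoun c-commands this R-expression → coindexation would violate Principle C on *Tamar₂*.
*Nadia₃*: the pronoun c-commands this R-expression → coindexation would violate Principle C on *Nadia₃*.
*Yuki₄* and the pronoun do not c-command one another → neither Principle B nor Principle C is at stake; coindexation permitted.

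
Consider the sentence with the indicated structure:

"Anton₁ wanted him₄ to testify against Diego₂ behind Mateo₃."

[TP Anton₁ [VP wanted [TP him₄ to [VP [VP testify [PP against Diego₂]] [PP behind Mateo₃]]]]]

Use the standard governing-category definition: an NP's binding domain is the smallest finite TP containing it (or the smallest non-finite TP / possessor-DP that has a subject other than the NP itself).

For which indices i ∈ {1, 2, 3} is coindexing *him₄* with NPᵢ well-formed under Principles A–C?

none

*him* is a pronoun, so Principle B applies: it must be free in its binding domain.
Binding domain of *him₄*: the matrix TP, whose subject is Anton₁.
*Anton₁* c-commands the pronoun within its binding domain → coindexation would violate Principle B.
*Diego₂*: the pronoun c-commands this R-expression → coindexation would violate Principle C on *Diego₂*.
*Mateo₃*: the pronoun c-commands this R-expression → coindexation would violate Principle C on *Mateo₃*.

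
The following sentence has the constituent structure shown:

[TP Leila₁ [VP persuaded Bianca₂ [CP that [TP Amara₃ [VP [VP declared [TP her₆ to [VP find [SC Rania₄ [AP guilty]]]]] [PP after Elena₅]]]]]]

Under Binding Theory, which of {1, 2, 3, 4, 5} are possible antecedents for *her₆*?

*her* is a pronoun, so Principle B applies: it must be free in its binding domain.
Binding domain of *her₆*: the embedded TP, whose subject is Amara₃.
*Leila₁* c-commands the pronoun but from outside its binding domain, and is not c-commanded by it → coindexation permitted.
*Bianca₂* c-commands the pronoun but from outside its binding domain, and is not c-commanded by it → coindexation permitted.
*Amara₃* c-commands the pronoun within its binding domain → coindexation would violate Principle B.
*Rania₄*: the pronoun c-commands this R-expression → coindexation would violate Principle C on *Rania₄*.
*Elena₅* and the pronoun do not c-command one another → neither Principle B nor Principle C is at stake; coindexation permitted.

{1, 2, 5}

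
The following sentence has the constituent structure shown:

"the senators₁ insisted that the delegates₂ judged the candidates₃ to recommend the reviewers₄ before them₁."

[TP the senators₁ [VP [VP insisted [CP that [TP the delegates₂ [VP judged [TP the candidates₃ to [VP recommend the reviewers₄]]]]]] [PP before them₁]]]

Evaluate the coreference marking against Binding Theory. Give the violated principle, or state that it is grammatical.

Principle B

The two coindexed NPs are *the senators₁* and *them₁*.
*them₁* is a pronoun. Its binding domain is the matrix TP, whose subject is the senators₁.
*the senators₁* c-commands it within that domain and carries the same index.
The pronoun is locally bound → Principle B violation.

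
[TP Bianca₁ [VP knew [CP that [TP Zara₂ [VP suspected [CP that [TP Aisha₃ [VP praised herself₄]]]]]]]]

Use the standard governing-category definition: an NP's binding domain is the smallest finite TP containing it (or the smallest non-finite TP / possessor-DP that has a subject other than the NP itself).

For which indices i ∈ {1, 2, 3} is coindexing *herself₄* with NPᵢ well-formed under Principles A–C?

{3}

*herself* is an anaphor, so Principle A applies: it must be bound in its binding domain.
Binding domain of *herself₄*: the embedded TP, whose subject is Aisha₃.
*Bianca₁* c-commands the anaphor but is outside its binding domain → cannot satisfy Principle A.
*Zara₂* c-commands the anaphor but is outside its binding domain → cannot satisfy Principle A.
*Aisha₃* c-commands the anaphor within its binding domain → licit binder.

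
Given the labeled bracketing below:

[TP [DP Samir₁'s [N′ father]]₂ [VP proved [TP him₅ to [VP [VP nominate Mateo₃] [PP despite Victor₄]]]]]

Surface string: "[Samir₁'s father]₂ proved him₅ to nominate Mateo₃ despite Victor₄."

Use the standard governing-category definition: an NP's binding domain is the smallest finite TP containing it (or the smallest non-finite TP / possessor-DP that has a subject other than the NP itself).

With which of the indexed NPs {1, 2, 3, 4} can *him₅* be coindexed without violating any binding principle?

*him* is a pronoun, so Principle B applies: it must be free in its binding domain.
Binding domain of *him₅*: the matrix TP, whose subject is [Samir₁'s father]₂.
*Samir₁* and the pronoun do not c-command one another → neither Principle B nor Principle C is at stake; coindexation permitted.
*[Samir₁'s father]₂* c-commands the pronoun within its binding domain → coindexation would violate Principle B.
*Mateo₃*: the pronoun c-commands this R-expression → coindexation would violate Principle C on *Mateo₃*.
*Victor₄*: the pronoun c-commands this R-expression → coindexation would violate Principle C on *Victor₄*.

{1}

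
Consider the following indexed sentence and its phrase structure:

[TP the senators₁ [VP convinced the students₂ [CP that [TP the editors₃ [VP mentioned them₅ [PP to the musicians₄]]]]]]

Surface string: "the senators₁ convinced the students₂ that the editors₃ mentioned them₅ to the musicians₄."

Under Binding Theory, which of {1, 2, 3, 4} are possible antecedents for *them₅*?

{1, 2}

*them* is a pronoun, so Principle B applies: it must be free in its binding domain.
Binding domain of *them₅*: the embedded TP, whose subject is the editors₃.
*the senators₁* c-commands the pronoun but from outside its binding domain, and is not c-commanded by it → coindexation permitted.
*the students₂* c-commands the pronoun but from outside its binding domain, and is not c-commanded by it → coindexation permitted.
*the editors₃* c-commands the pronoun within its binding domain → coindexation would violate Principle B.
*the musicians₄*: the pronoun c-commands this R-expression → coindexation would violate Principle C on *the musicians₄*.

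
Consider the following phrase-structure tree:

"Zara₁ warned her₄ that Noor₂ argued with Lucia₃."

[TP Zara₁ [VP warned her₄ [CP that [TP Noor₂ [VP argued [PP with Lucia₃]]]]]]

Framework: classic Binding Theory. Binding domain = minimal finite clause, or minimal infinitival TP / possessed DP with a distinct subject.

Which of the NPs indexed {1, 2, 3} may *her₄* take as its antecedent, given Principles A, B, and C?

none

*her* is a pronoun, so Principle B applies: it must be free in its binding domain.
Binding domain of *her₄*: the matrix TP, whose subject is Zara₁.
*Zara₁* c-commands the pronoun within its binding domain → coindexation would violate Principle B.
*Noor₂*: the pronoun c-commands this R-expression → coindexation would violate Principle C on *Noor₂*.
*Lucia₃*: the pronoun c-commands this R-expression → coindexation would violate Principle C on *Lucia₃*.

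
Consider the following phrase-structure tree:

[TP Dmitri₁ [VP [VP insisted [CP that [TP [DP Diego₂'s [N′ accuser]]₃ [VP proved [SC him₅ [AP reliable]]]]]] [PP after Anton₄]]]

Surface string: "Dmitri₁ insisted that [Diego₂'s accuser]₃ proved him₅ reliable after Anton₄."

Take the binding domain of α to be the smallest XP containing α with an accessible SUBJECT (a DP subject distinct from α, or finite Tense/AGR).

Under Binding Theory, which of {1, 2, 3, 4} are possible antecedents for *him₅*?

{1, 2, 4}

*him* is a pronoun, so Principle B applies: it must be free in its binding domain.
Binding domain of *him₅*: the embedded TP, whose subject is [Diego₂'s accuser]₃.
*Dmitri₁* c-commands the pronoun but from outside its binding domain, and is not c-commanded by it → coindexation permitted.
*Diego₂* and the pronoun do not c-command one another → neither Principle B nor Principle C is at stake; coindexation permitted.
*[Diego₂'s accuser]₃* c-commands the pronoun within its binding domain → coindexation would violate Principle B.
*Anton₄* and the pronoun do not c-command one another → neither Principle B nor Principle C is at stake; coindexation permitted.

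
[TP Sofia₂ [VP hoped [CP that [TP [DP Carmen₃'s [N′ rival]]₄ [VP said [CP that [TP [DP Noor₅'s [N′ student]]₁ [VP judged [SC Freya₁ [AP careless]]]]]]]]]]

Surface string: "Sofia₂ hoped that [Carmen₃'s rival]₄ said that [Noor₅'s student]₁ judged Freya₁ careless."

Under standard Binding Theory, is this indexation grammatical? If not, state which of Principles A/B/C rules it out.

Principle C

The two coindexed NPs are *[Noor₅'s student]₁* and *Freya₁*.
*Freya₁* is an R-expression. Principle C requires it to be free everywhere.
*[Noor₅'s student]₁* c-commands it and carries the same index.
The R-expression is bound → Principle C violation.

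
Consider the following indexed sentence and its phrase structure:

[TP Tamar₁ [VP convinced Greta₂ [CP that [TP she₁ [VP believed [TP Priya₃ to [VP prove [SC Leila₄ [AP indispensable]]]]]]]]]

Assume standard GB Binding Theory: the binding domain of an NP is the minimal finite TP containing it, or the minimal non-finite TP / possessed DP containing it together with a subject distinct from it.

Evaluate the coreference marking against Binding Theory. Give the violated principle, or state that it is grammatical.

grammatical

The two coindexed NPs are *Tamar₁* and *she₁*.
*she₁* is a pronoun; nothing c-commands it within its binding domain (the embedded TP.), so Principle B holds trivially.
*Tamar₁* is an R-expression; *she₁* does not c-command it, and no other NP shares its index, so Principle C is satisfied.
All principles are respected.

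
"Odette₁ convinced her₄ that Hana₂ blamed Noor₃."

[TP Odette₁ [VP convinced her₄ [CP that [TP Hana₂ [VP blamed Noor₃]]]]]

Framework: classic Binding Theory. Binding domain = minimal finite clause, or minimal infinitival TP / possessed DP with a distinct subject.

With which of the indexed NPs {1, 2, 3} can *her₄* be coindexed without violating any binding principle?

none

*her* is a pronoun, so Principle B applies: it must be free in its binding domain.
Binding domain of *her₄*: the matrix TP, whose subject is Odette₁.
*Odette₁* c-commands the pronoun within its binding domain → coindexation would violate Principle B.
*Hana₂*: the pronoun c-commands this R-expression → coindexation would violate Principle C on *Hana₂*.
*Noor₃*: the pronoun c-commands this R-expression → coindexation would violate Principle C on *Noor₃*.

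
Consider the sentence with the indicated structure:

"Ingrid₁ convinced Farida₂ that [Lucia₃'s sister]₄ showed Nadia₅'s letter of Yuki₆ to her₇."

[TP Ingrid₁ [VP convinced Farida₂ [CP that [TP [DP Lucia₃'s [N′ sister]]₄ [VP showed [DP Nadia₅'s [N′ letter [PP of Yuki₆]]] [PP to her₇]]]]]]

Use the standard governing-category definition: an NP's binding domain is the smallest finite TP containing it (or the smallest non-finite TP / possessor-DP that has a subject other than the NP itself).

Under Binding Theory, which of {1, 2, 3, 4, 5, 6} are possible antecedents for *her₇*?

*her* is a pronoun, so Principle B applies: it must be free in its binding domain.
Binding domain of *her₇*: the embedded TP, whose subject is [Lucia₃'s sister]₄.
*Ingrid₁* c-commands the pronoun but from outside its binding domain, and is not c-commanded by it → coindexation permitted.
*Farida₂* c-commands the pronoun but from outside its binding domain, and is not c-commanded by it → coindexation permitted.
*Lucia₃* and the pronoun do not c-command one another → neither Principle B nor Principle C is at stake; coindexation permitted.
*[Lucia₃'s sister]₄* c-commands the pronoun within its binding domain → coindexation would violate Principle B.
*Nadia₅* and the pronoun do not c-command one another → neither Principle B nor Principle C is at stake; coindexation permitted.
*Yuki₆* and the pronoun do not c-command one another → neither Principle B nor Principle C is at stake; coindexation permitted.

{1, 2, 3, 5, 6}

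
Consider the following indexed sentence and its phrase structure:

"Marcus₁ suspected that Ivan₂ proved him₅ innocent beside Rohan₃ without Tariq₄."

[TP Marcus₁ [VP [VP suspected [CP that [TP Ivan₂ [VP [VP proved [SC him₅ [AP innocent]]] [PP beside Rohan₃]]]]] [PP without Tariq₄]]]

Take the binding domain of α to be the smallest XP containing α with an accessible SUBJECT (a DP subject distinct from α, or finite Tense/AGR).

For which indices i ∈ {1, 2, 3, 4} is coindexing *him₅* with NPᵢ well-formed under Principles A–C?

{1, 3, 4}

*him* is a pronoun, so Principle B applies: it must be free in its binding domain.
Binding domain of *him₅*: the embedded TP, whose subject is Ivan₂.
*Marcus₁* c-commands the pronoun but from outside its binding domain, and is not c-commanded by it → coindexation permitted.
*Ivan₂* c-commands the pronoun within its binding domain → coindexation would violate Principle B.
*Rohan₃* and the pronoun do not c-command one another → neither Principle B nor Principle C is at stake; coindexation permitted.
*Tariq₄* and the pronoun do not c-command one another → neither Principle B nor Principle C is at stake; coindexation permitted.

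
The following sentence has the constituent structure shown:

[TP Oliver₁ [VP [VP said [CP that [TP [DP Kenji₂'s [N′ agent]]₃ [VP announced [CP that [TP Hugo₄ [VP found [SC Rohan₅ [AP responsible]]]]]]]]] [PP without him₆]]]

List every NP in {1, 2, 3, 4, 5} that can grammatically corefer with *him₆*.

{2, 3, 4, 5}

*him* is a pronoun, so Principle B applies: it must be free in its binding domain.
Binding domain of *him₆*: the matrix TP, whose subject is Oliver₁.
*Oliver₁* c-commands the pronoun within its binding domain → coindexation would violate Principle B.
*Kenji₂* and the pronoun do not c-command one another → neither Principle B nor Principle C is at stake; coindexation permitted.
*[Kenji₂'s agent]₃* and the pronoun do not c-command one another → neither Principle B nor Principle C is at stake; coindexation permitted.
*Hugo₄* and the pronoun do not c-command one another → neither Principle B nor Principle C is at stake; coindexation permitted.
*Rohan₅* and the pronoun do not c-command one another → neither Principle B nor Principle C is at stake; coindexation permitted.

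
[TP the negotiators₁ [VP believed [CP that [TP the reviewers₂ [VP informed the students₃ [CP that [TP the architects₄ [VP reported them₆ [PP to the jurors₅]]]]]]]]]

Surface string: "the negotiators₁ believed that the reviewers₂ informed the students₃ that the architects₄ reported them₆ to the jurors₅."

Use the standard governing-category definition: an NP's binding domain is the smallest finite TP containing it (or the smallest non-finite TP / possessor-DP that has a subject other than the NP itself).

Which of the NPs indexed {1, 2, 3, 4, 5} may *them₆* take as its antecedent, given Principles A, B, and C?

*them* is a pronoun, so Principle B applies: it must be free in its binding domain.
Binding domain of *them₆*: the embedded TP, whose subject is the architects₄.
*the negotiators₁* c-commands the pronoun but from outside its binding domain, and is not c-commanded by it → coindexation permitted.
*the reviewers₂* c-commands the pronoun but from outside its binding domain, and is not c-commanded by it → coindexation permitted.
*the students₃* c-commands the pronoun but from outside its binding domain, and is not c-commanded by it → coindexation permitted.
*the architects₄* c-commands the pronoun within its binding domain → coindexation would violate Principle B.
*the jurors₅*: the pronoun c-commands this R-expression → coindexation would violate Principle C on *the jurors₅*.

{1, 2, 3}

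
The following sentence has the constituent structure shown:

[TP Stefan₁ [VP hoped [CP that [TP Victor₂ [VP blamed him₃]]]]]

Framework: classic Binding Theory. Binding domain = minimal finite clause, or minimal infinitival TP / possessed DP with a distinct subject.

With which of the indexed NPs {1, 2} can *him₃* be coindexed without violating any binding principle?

{1}

*him* is a pronoun, so Principle B applies: it must be free in its binding domain.
Binding domain of *him₃*: the embedded TP, whose subject is Victor₂.
*Stefan₁* c-commands the pronoun but from outside its binding domain, and is not c-commanded by it → coindexation permitted.
*Victor₂* c-commands the pronoun within its binding domain → coindexation would violate Principle B.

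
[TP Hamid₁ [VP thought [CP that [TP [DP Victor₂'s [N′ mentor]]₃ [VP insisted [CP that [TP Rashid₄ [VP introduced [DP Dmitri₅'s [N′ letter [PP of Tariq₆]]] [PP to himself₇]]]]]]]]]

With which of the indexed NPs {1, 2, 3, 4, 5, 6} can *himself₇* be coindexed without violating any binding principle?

{4}

*himself* is an anaphor, so Principle A applies: it must be bound in its binding domain.
Binding domain of *himself₇*: the embedded TP, whose subject is Rashid₄.
*Hamid₁* c-commands the anaphor but is outside its binding domain → cannot satisfy Principle A.
*Victor₂* does not c-command the anaphor → cannot bind it.
*[Victor₂'s mentor]₃* c-commands the anaphor but is outside its binding domain → cannot satisfy Principle A.
*Rashid₄* c-commands the anaphor within its binding domain → licit binder.
*Dmitri₅* does not c-command the anaphor → cannot bind it.
*Tariq₆* does not c-command the anaphor → cannot bind it.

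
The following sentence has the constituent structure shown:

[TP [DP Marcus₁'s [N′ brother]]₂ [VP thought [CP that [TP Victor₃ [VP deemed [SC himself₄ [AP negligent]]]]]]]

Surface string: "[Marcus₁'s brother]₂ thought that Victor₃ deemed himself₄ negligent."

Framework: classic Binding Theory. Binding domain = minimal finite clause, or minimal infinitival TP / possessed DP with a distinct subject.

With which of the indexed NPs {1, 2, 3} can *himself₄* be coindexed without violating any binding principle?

*himself* is an anaphor, so Principle A applies: it must be bound in its binding domain.
Binding domain of *himself₄*: the embedded TP, whose subject is Victor₃.
*Marcus₁* does not c-command the anaphor → cannot bind it.
*[Marcus₁'s brother]₂* c-commands the anaphor but is outside its binding domain → cannot satisfy Principle A.
*Victor₃* c-commands the anaphor within its binding domain → licit binder.

{3}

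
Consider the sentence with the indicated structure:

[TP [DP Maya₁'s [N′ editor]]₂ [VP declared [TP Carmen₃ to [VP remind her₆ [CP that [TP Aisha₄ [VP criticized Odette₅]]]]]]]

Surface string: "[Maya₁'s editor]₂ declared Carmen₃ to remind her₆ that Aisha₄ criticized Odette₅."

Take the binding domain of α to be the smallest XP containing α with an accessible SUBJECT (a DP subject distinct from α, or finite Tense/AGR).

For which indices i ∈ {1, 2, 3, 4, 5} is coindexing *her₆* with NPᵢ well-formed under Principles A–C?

*her* is a pronoun, so Principle B applies: it must be free in its binding domain.
Binding domain of *her₆*: the embedded TP, whose subject is Carmen₃.
*Maya₁* and the pronoun do not c-command one another → neither Principle B nor Principle C is at stake; coindexation permitted.
*[Maya₁'s editor]₂* c-commands the pronoun but from outside its binding domain, and is not c-commanded by it → coindexation permitted.
*Carmen₃* c-commands the pronoun within its binding domain → coindexation would violate Principle B.
*Aisha₄*: the pronoun c-commands this R-expression → coindexation would violate Principle C on *Aisha₄*.
*Odette₅*: the pronoun c-commands this R-expression → coindexation would violate Principle C on *Odette₅*.

{1, 2}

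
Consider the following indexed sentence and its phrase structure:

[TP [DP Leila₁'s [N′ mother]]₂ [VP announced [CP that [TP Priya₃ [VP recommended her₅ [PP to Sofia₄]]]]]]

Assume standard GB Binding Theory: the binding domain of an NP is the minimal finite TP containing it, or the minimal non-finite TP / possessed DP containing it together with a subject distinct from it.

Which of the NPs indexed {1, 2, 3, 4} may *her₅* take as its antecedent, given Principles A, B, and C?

{1, 2}

*her* is a pronoun, so Principle B applies: it must be free in its binding domain.
Binding domain of *her₅*: the embedded TP, whose subject is Priya₃.
*Leila₁* and the pronoun do not c-command one another → neither Principle B nor Principle C is at stake; coindexation permitted.
*[Leila₁'s mother]₂* c-commands the pronoun but from outside its binding domain, and is not c-commanded by it → coindexation permitted.
*Priya₃* c-commands the pronoun within its binding domain → coindexation would violate Principle B.
*Sofia₄*: the pronoun c-commands this R-expression → coindexation would violate Principle C on *Sofia₄*.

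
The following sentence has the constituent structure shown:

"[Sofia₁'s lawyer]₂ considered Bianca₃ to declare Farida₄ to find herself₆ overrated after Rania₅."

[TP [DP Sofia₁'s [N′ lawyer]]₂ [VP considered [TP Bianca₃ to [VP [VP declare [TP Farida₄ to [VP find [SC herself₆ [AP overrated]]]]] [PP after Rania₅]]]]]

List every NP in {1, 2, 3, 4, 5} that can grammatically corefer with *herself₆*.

{4}

*herself* is an anaphor, so Principle A applies: it must be bound in its binding domain.
Binding domain of *herself₆*: the embedded TP, whose subject is Farida₄.
*Sofia₁* does not c-command the anaphor → cannot bind it.
*[Sofia₁'s lawyer]₂* c-commands the anaphor but is outside its binding domain → cannot satisfy Principle A.
*Bianca₃* c-commands the anaphor but is outside its binding domain → cannot satisfy Principle A.
*Farida₄* c-commands the anaphor within its binding domain → licit binder.
*Rania₅* does not c-command the anaphor → cannot bind it.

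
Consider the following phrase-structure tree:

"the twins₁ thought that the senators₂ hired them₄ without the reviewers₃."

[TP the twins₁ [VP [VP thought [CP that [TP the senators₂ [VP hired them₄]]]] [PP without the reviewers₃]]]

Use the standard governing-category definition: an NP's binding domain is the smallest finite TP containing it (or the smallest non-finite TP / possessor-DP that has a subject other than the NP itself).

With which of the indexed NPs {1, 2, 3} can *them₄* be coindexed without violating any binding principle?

*them* is a pronoun, so Principle B applies: it must be free in its binding domain.
Binding domain of *them₄*: the embedded TP, whose subject is the senators₂.
*the twins₁* c-commands the pronoun but from outside its binding domain, and is not c-commanded by it → coindexation permitted.
*the senators₂* c-commands the pronoun within its binding domain → coindexation would violate Principle B.
*the reviewers₃* and the pronoun do not c-command one another → neither Principle B nor Principle C is at stake; coindexation permitted.

{1, 3}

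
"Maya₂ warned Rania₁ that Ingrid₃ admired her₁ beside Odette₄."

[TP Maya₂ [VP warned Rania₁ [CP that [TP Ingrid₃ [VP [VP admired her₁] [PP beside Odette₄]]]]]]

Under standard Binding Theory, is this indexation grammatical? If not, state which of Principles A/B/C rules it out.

grammatical

The two coindexed NPs are *Rania₁* and *her₁*.
*her₁* is a pronoun; its binding domain is the embedded TP, whose subject is Ingrid₃. Within that domain it is c-commanded only by *Ingrid₃*, which carries a different index — the pronoun is free locally, so Principle B holds.
*Rania₁* is an R-expression; *her₁* does not c-command it, and no other NP shares its index, so Principle C is satisfied.
All principles are respected.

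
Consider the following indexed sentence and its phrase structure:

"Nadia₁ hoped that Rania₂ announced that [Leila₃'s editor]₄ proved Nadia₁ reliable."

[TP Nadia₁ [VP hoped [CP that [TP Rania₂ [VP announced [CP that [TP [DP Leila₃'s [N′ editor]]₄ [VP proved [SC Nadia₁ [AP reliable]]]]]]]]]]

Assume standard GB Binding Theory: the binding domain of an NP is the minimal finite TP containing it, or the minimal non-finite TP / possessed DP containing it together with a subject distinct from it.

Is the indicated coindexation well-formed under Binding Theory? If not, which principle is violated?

The two coindexed NPs are *Nadia₁* (the lower occurrence) and *Nadia₁* (the higher occurrence).
*Nadia₁* (the lower occurrence) is an R-expression. Principle C requires it to be free everywhere.
*Nadia₁* (the higher occurrence) c-commands it and carries the same index.
The R-expression is bound → Principle C violation.

Principle C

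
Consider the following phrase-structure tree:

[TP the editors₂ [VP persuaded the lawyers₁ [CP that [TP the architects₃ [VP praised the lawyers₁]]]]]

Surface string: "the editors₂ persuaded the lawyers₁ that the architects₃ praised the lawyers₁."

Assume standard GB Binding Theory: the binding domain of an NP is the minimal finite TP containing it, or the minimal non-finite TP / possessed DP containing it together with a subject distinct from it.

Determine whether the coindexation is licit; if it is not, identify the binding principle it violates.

Principle C

The two coindexed NPs are *the lawyers₁* (the higher occurrence) and *the lawyers₁* (the lower occurrence).
*the lawyers₁* (the lower occurrence) is an R-expression. Principle C requires it to be free everywhere.
*the lawyers₁* (the higher occurrence) c-commands it and carries the same index.
The R-expression is bound → Principle C violation.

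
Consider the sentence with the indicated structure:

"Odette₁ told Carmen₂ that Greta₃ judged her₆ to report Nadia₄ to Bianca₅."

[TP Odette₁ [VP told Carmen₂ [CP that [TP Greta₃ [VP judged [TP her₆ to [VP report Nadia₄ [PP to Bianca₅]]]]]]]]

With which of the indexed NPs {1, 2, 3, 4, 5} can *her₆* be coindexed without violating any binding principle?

*her* is a pronoun, so Principle B applies: it must be free in its binding domain.
Binding domain of *her₆*: the embedded TP, whose subject is Greta₃.
*Odette₁* c-commands the pronoun but from outside its binding domain, and is not c-commanded by it → coindexation permitted.
*Carmen₂* c-commands the pronoun but from outside its binding domain, and is not c-commanded by it → coindexation permitted.
*Greta₃* c-commands the pronoun within its binding domain → coindexation would violate Principle B.
*Nadia₄*: the pronoun c-commands this R-expression → coindexation would violate Principle C on *Nadia₄*.
*Bianca₅*: the pronoun c-commands this R-expression → coindexation would violate Principle C on *Bianca₅*.

{1, 2}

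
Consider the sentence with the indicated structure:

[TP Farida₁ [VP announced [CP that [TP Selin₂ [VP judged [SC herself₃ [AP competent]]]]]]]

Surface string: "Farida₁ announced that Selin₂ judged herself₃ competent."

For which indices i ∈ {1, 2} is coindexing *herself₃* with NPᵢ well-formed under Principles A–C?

*herself* is an anaphor, so Principle A applies: it must be bound in its binding domain.
Binding domain of *herself₃*: the embedded TP, whose subject is Selin₂.
*Farida₁* c-commands the anaphor but is outside its binding domain → cannot satisfy Principle A.
*Selin₂* c-commands the anaphor within its binding domain → licit binder.

{2}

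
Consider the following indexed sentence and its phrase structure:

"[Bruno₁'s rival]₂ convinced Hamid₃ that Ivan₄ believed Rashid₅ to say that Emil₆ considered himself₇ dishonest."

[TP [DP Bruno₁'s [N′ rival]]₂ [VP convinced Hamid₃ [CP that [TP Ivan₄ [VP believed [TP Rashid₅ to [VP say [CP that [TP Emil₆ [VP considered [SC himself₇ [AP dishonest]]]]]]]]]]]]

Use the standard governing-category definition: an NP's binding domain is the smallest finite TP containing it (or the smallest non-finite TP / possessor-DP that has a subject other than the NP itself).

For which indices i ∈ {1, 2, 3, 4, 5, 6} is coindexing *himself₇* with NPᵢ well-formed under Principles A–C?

{6}

*himself* is an anaphor, so Principle A applies: it must be bound in its binding domain.
Binding domain of *himself₇*: the embedded TP, whose subject is Emil₆.
*Bruno₁* does not c-command the anaphor → cannot bind it.
*[Bruno₁'s rival]₂* c-commands the anaphor but is outside its binding domain → cannot satisfy Principle A.
*Hamid₃* c-commands the anaphor but is outside its binding domain → cannot satisfy Principle A.
*Ivan₄* c-commands the anaphor but is outside its binding domain → cannot satisfy Principle A.
*Rashid₅* c-commands the anaphor but is outside its binding domain → cannot satisfy Principle A.
*Emil₆* c-commands the anaphor within its binding domain → licit binder.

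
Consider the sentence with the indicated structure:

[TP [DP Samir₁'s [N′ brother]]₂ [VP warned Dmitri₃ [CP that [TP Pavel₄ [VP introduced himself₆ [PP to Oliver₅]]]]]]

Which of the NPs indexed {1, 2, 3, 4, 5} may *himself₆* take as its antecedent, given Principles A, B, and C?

*himself* is an anaphor, so Principle A applies: it must be bound in its binding domain.
Binding domain of *himself₆*: the embedded TP, whose subject is Pavel₄.
*Samir₁* does not c-command the anaphor → cannot bind it.
*[Samir₁'s brother]₂* c-commands the anaphor but is outside its binding domain → cannot satisfy Principle A.
*Dmitri₃* c-commands the anaphor but is outside its binding domain → cannot satisfy Principle A.
*Pavel₄* c-commands the anaphor within its binding domain → licit binder.
*Oliver₅* does not c-command the anaphor → cannot bind it.

{4}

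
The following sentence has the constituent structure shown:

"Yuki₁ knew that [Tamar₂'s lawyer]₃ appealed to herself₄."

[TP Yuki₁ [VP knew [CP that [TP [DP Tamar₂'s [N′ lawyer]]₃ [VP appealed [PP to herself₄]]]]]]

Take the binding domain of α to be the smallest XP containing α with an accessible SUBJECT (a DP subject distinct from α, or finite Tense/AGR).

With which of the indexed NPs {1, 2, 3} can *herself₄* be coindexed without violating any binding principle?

{3}

*herself* is an anaphor, so Principle A applies: it must be bound in its binding domain.
Binding domain of *herself₄*: the embedded TP, whose subject is [Tamar₂'s lawyer]₃.
*Yuki₁* c-commands the anaphor but is outside its binding domain → cannot satisfy Principle A.
*Tamar₂* does not c-command the anaphor → cannot bind it.
*[Tamar₂'s lawyer]₃* c-commands the anaphor within its binding domain → licit binder.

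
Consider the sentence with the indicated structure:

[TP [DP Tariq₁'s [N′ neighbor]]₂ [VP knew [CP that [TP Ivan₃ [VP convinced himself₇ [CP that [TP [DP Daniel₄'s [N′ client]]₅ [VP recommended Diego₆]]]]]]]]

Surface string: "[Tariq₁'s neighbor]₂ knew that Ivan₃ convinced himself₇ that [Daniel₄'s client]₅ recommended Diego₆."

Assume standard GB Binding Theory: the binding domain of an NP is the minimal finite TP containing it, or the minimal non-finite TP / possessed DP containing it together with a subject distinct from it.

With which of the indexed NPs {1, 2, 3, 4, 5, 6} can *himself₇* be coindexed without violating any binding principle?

{3}

*himself* is an anaphor, so Principle A applies: it must be bound in its binding domain.
Binding domain of *himself₇*: the embedded TP, whose subject is Ivan₃.
*Tariq₁* does not c-command the anaphor → cannot bind it.
*[Tariq₁'s neighbor]₂* c-commands the anaphor but is outside its binding domain → cannot satisfy Principle A.
*Ivan₃* c-commands the anaphor within its binding domain → licit binder.
*Daniel₄* does not c-command the anaphor → cannot bind it.
*[Daniel₄'s client]₅* does not c-command the anaphor → cannot bind it.
*Diego₆* does not c-command the anaphor → cannot bind it.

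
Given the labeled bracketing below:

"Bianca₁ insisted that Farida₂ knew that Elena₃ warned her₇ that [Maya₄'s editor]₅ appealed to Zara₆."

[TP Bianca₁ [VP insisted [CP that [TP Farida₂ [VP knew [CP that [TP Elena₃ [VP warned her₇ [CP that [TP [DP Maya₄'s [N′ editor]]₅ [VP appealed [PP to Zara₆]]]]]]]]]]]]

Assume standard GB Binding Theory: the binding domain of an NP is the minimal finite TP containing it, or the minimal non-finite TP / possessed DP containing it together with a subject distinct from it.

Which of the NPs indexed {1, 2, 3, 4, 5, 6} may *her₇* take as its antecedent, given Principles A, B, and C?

{1, 2}

*her* is a pronoun, so Principle B applies: it must be free in its binding domain.
Binding domain of *her₇*: the embedded TP, whose subject is Elena₃.
*Bianca₁* c-commands the pronoun but from outside its binding domain, and is not c-commanded by it → coindexation permitted.
*Farida₂* c-commands the pronoun but from outside its binding domain, and is not c-commanded by it → coindexation permitted.
*Elena₃* c-commands the pronoun within its binding domain → coindexation would violate Principle B.
*Maya₄*: the pronoun c-commands this R-expression → coindexation would violate Principle C on *Maya₄*.
*[Maya₄'s editor]₅*: the pronoun c-commands this R-expression → coindexation would violate Principle C on *[Maya₄'s editor]₅*.
*Zara₆*: the pronoun c-commands this R-expression → coindexation would violate Principle C on *Zara₆*.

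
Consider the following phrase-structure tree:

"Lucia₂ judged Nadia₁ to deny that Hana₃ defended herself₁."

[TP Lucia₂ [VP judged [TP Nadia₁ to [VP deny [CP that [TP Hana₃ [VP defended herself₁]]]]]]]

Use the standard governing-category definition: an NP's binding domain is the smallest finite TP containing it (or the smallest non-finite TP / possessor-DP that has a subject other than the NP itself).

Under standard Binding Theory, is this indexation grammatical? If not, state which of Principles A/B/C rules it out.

The two coindexed NPs are *Nadia₁* and *herself₁*.
*herself₁* is an anaphor. Principle A requires it to be bound within its binding domain — the embedded TP, whose subject is Hana₃.
Within that domain it is c-commanded by *Hana₃*, which does not share its index.
*Nadia₁* does c-command the anaphor, but from outside its binding domain.
The anaphor is unbound in its domain → Principle A violation.

Principle A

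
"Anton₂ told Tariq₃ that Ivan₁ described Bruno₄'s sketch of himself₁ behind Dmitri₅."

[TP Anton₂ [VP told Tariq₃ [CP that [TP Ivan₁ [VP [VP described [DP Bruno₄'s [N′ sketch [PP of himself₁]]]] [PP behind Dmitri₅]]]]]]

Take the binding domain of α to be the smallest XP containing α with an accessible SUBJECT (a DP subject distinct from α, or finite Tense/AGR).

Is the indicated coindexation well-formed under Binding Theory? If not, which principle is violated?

Principle A

The two coindexed NPs are *Ivan₁* and *himself₁*.
*himself₁* is an anaphor. Principle A requires it to be bound within its binding domain — the possessed DP, whose subject is Bruno₄.
Within that domain it is c-commanded by *Bruno₄*, which does not share its index.
*Ivan₁* does c-command the anaphor, but from outside its binding domain.
The anaphor is unbound in its domain → Principle A violation.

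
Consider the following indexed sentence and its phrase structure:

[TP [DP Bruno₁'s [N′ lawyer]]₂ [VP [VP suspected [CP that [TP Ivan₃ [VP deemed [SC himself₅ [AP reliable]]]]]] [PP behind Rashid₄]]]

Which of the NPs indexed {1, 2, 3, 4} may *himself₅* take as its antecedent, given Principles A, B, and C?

*himself* is an anaphor, so Principle A applies: it must be bound in its binding domain.
Binding domain of *himself₅*: the embedded TP, whose subject is Ivan₃.
*Bruno₁* does not c-command the anaphor → cannot bind it.
*[Bruno₁'s lawyer]₂* c-commands the anaphor but is outside its binding domain → cannot satisfy Principle A.
*Ivan₃* c-commands the anaphor within its binding domain → licit binder.
*Rashid₄* does not c-command the anaphor → cannot bind it.

{3}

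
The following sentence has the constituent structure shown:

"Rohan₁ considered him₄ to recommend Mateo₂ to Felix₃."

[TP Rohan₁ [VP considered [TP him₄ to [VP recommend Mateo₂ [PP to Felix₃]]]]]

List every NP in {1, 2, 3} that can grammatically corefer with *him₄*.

*him* is a pronoun, so Principle B applies: it must be free in its binding domain.
Binding domain of *him₄*: the matrix TP, whose subject is Rohan₁.
*Rohan₁* c-commands the pronoun within its binding domain → coindexation would violate Principle B.
*Mateo₂*: the pronoun c-commands this R-expression → coindexation would violate Principle C on *Mateo₂*.
*Felix₃*: the pronoun c-commands this R-expression → coindexation would violate Principle C on *Felix₃*.

none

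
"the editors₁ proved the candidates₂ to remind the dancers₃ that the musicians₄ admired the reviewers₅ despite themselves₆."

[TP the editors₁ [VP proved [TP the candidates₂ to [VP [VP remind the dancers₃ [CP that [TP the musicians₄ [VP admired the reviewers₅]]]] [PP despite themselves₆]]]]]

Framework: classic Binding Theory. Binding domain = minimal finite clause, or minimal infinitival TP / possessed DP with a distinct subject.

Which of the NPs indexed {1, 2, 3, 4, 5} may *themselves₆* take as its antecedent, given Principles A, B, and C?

*themselves* is an anaphor, so Principle A applies: it must be bound in its binding domain.
Binding domain of *themselves₆*: the embedded TP, whose subject is the candidates₂.
*the editors₁* c-commands the anaphor but is outside its binding domain → cannot satisfy Principle A.
*the candidates₂* c-commands the anaphor within its binding domain → licit binder.
*the dancers₃* does not c-command the anaphor → cannot bind it.
*the musicians₄* does not c-command the anaphor → cannot bind it.
*the reviewers₅* does not c-command the anaphor → cannot bind it.

{2}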